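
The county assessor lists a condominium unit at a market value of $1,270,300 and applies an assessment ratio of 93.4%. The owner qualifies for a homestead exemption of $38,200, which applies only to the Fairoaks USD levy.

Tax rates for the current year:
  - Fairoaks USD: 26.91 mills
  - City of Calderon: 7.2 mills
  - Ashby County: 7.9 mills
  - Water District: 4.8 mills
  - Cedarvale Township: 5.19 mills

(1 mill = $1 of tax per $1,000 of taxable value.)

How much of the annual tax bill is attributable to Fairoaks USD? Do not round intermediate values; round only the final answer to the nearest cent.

Assessed value = $1,270,300 × 0.934 = $1,186,460.2
Fairoaks USD taxable value = $1,186,460.2 − $38,200 = $1,148,260.2
Fairoaks USD levy = $1,148,260.2 × 0.02691 = $30,899.681982

$30,899.68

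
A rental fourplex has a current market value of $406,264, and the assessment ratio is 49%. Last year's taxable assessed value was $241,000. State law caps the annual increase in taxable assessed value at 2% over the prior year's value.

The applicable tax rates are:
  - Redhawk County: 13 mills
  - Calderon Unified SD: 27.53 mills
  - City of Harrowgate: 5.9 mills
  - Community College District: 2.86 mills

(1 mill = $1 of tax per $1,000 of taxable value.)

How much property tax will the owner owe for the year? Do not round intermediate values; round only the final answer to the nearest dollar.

$9,812

Uncapped assessed value = $406,264 × 0.49 = $199,069.36
Cap limit = $241,000 × 1.02 = $245,820
Taxable assessed value = min($199,069.36, $245,820) = $199,069.36 (cap does not bind)
Redhawk County: $199,069.36 × 0.013 = $2,587.90168
Calderon Unified SD: $199,069.36 × 0.02753 = $5,480.3794808
City of Harrowgate: $199,069.36 × 0.0059 = $1,174.509224
Community College District: $199,069.36 × 0.00286 = $569.3383696
Total = $9,812.1287544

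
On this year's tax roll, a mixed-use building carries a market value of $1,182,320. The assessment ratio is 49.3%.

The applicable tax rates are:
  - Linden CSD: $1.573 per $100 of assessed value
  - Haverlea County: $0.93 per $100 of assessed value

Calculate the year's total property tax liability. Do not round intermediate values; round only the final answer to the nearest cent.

$14,589.58

Assessed value = $1,182,320 × 0.493 = $582,883.76
Linden CSD: $582,883.76 × 0.01573 = $9,168.7615448
Haverlea County: $582,883.76 × 0.0093 = $5,420.818968
Total = $9,168.7615448 + $5,420.818968 = $14,589.5805128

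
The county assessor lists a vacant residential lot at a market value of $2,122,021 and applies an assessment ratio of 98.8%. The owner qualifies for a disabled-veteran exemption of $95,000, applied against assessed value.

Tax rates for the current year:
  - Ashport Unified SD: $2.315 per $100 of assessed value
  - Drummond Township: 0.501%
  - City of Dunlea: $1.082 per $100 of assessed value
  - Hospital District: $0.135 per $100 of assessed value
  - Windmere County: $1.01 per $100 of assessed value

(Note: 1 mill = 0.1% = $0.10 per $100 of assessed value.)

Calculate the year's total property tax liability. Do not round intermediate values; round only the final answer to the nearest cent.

Assessed value = $2,122,021 × 0.988 = $2,096,556.748
Taxable value = $2,096,556.748 − $95,000 = $2,001,556.748
Ashport Unified SD: $2,001,556.748 × 0.02315 = $46,336.0387162
Drummond Township: $2,001,556.748 × 0.00501 = $10,027.79930748
City of Dunlea: $2,001,556.748 × 0.01082 = $21,656.84401336
Hospital District: $2,001,556.748 × 0.00135 = $2,702.1016098
Windmere County: $2,001,556.748 × 0.0101 = $20,215.7231548
Total = $100,938.50680164

$100,938.51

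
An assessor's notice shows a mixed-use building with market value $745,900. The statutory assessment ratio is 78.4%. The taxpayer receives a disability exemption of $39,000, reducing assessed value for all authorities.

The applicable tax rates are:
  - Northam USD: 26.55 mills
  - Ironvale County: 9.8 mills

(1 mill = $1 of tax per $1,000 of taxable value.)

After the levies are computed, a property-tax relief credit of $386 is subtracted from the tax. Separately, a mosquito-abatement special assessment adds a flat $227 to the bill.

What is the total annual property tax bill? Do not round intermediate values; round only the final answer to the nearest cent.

$19,680.31

Assessed value = $745,900 × 0.784 = $584,785.6
Taxable value = $584,785.6 − $39,000 = $545,785.6
Northam USD: $545,785.6 × 0.02655 = $14,490.60768
Ironvale County: $545,785.6 × 0.0098 = $5,348.69888
Levies subtotal = $19,839.30656
After credit = $19,839.30656 − $386 = $19,453.30656
Total = $19,453.30656 + $227 = $19,680.30656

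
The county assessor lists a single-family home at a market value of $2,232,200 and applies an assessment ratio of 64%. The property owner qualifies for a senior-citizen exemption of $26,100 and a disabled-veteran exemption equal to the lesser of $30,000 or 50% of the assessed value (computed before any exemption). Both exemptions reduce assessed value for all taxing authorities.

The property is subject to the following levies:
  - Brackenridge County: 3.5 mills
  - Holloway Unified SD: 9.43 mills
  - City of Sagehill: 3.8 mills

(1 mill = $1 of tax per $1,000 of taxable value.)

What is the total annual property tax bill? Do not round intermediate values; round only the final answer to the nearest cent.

$22,962.06

Assessed value = $2,232,200 × 0.64 = $1,428,608
Disabled-veteran exemption = min($30,000, 50% × $1,428,608) = min($30,000, $714,304) = $30,000 (dollar cap binds)
Taxable value = $1,428,608 − $26,100 − $30,000 = $1,372,508
Brackenridge County: $1,372,508 × 0.0035 = $4,803.778
Holloway Unified SD: $1,372,508 × 0.00943 = $12,942.75044
City of Sagehill: $1,372,508 × 0.0038 = $5,215.5304
Total = $22,962.05884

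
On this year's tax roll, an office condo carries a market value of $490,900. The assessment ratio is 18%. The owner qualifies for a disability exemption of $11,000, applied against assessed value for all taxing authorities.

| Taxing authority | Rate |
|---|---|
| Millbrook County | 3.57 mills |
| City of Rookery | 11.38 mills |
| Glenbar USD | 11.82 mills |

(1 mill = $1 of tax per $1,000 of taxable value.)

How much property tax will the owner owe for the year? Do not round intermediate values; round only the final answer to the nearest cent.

$2,070.98

Assessed value = $490,900 × 0.18 = $88,362
Taxable value = $88,362 − $11,000 = $77,362
Millbrook County: $77,362 × 0.00357 = $276.18234
City of Rookery: $77,362 × 0.01138 = $880.37956
Glenbar USD: $77,362 × 0.01182 = $914.41884
Total = $276.18234 + $880.37956 + $914.41884 = $2,070.98074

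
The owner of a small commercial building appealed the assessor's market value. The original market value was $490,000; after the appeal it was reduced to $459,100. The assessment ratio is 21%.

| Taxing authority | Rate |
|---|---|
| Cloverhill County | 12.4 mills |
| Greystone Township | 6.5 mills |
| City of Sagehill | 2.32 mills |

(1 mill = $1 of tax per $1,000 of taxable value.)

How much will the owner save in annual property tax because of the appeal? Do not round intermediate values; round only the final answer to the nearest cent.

$137.70

Old assessed value = $490,000 × 0.21 = $102,900
New assessed value = $459,100 × 0.21 = $96,411
Combined rate = 0.0124 + 0.0065 + 0.00232 = 0.02122
Old tax = $102,900 × 0.02122 = $2,183.538
New tax = $96,411 × 0.02122 = $2,045.84142
Reduction = $2,183.538 − $2,045.84142 = $137.69658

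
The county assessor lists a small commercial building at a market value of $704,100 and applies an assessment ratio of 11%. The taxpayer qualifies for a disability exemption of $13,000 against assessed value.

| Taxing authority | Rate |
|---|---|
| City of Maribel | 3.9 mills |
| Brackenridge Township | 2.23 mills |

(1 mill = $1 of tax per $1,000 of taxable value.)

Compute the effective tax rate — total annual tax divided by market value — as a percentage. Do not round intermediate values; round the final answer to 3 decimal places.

0.056%

Assessed value = $704,100 × 0.11 = $77,451
Taxable value = $77,451 − $13,000 = $64,451
City of Maribel: $64,451 × 0.0039 = $251.3589
Brackenridge Township: $64,451 × 0.00223 = $143.72573
Total tax = $395.08463
Effective rate = $395.08463 ÷ $704,100 = 0.056% of market value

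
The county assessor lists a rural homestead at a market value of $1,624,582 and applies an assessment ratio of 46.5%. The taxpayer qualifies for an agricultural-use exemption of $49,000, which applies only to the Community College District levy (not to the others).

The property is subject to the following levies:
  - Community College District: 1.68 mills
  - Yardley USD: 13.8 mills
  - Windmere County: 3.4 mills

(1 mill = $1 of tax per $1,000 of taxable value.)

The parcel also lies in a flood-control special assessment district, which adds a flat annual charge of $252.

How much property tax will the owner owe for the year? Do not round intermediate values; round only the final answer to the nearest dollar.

$14,432

Assessed value = $1,624,582 × 0.465 = $755,430.63
Community College District: ($755,430.63 − $49,000) × 0.00168 = $706,430.63 × 0.00168 = $1,186.8034584
Yardley USD: $755,430.63 × 0.0138 = $10,424.942694
Windmere County: $755,430.63 × 0.0034 = $2,568.464142
Levies subtotal = $14,180.2102944
Total = $14,180.2102944 + $252 = $14,432.2102944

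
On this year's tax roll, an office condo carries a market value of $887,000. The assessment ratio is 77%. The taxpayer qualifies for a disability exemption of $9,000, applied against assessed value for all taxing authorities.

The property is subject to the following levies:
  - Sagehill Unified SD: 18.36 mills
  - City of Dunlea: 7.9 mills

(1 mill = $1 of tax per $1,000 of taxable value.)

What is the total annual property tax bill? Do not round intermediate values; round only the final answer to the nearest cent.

Assessed value = $887,000 × 0.77 = $682,990
Taxable value = $682,990 − $9,000 = $673,990
Sagehill Unified SD: $673,990 × 0.01836 = $12,374.4564
City of Dunlea: $673,990 × 0.0079 = $5,324.521
Total = $12,374.4564 + $5,324.521 = $17,698.9774

$17,698.98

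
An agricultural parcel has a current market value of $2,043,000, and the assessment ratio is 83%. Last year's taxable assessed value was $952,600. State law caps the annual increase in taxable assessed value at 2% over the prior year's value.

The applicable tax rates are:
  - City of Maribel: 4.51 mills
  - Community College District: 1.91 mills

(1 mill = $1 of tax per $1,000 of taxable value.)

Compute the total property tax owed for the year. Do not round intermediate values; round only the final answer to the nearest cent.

Uncapped assessed value = $2,043,000 × 0.83 = $1,695,690
Cap limit = $952,600 × 1.02 = $971,652
Taxable assessed value = min($1,695,690, $971,652) = $971,652 (cap binds)
City of Maribel: $971,652 × 0.00451 = $4,382.15052
Community College District: $971,652 × 0.00191 = $1,855.85532
Total = $6,238.00584

$6,238.01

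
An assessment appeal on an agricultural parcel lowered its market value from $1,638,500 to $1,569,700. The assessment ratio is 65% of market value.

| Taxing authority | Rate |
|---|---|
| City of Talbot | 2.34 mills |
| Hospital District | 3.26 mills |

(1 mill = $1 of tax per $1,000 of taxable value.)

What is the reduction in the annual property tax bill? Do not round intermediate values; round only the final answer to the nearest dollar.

Old assessed value = $1,638,500 × 0.65 = $1,065,025
New assessed value = $1,569,700 × 0.65 = $1,020,305
Combined rate = 0.00234 + 0.00326 = 0.0056
Old tax = $1,065,025 × 0.0056 = $5,964.14
New tax = $1,020,305 × 0.0056 = $5,713.708
Reduction = $5,964.14 − $5,713.708 = $250.432

$250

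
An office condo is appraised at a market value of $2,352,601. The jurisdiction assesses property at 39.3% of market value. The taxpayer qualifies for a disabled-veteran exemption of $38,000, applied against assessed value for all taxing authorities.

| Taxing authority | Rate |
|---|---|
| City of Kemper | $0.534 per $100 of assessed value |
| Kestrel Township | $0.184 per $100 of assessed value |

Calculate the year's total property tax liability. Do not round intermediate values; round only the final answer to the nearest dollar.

$6,366

Assessed value = $2,352,601 × 0.393 = $924,572.193
Taxable value = $924,572.193 − $38,000 = $886,572.193
City of Kemper: $886,572.193 × 0.00534 = $4,734.29551062
Kestrel Township: $886,572.193 × 0.00184 = $1,631.29283512
Total = $4,734.29551062 + $1,631.29283512 = $6,365.58834574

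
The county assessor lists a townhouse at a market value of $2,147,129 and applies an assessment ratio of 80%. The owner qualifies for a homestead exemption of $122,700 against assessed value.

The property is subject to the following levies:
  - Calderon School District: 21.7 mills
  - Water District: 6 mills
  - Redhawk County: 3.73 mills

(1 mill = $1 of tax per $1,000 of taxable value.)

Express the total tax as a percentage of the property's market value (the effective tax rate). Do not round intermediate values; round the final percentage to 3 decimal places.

Assessed value = $2,147,129 × 0.8 = $1,717,703.2
Taxable value = $1,717,703.2 − $122,700 = $1,595,003.2
Calderon School District: $1,595,003.2 × 0.0217 = $34,611.56944
Water District: $1,595,003.2 × 0.006 = $9,570.0192
Redhawk County: $1,595,003.2 × 0.00373 = $5,949.361936
Total tax = $50,130.950576
Effective rate = $50,130.950576 ÷ $2,147,129 = 2.335% of market value

2.335%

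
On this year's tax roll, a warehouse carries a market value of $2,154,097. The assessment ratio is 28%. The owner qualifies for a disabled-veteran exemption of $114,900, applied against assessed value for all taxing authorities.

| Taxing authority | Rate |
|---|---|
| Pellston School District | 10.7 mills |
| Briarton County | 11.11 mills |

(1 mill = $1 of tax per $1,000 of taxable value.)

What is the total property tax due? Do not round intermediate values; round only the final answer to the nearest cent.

$10,648.67

Assessed value = $2,154,097 × 0.28 = $603,147.16
Taxable value = $603,147.16 − $114,900 = $488,247.16
Pellston School District: $488,247.16 × 0.0107 = $5,224.244612
Briarton County: $488,247.16 × 0.01111 = $5,424.4259476
Total = $5,224.244612 + $5,424.4259476 = $10,648.6705596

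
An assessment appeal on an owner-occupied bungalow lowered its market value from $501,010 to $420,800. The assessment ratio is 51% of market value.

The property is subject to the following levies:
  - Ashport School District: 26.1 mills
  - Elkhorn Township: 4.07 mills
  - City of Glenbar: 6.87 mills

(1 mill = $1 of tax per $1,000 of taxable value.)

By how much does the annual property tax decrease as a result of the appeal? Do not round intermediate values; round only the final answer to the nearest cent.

$1,515.20

Old assessed value = $501,010 × 0.51 = $255,515.1
New assessed value = $420,800 × 0.51 = $214,608
Combined rate = 0.0261 + 0.00407 + 0.00687 = 0.03704
Old tax = $255,515.1 × 0.03704 = $9,464.279304
New tax = $214,608 × 0.03704 = $7,949.08032
Reduction = $9,464.279304 − $7,949.08032 = $1,515.198984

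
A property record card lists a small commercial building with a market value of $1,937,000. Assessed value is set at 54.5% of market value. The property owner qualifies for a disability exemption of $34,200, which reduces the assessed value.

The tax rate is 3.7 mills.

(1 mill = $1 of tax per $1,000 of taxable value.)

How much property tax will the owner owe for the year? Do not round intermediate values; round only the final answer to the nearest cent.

Assessed value = $1,937,000 × 0.545 = $1,055,665
Taxable value = $1,055,665 − $34,200 = $1,021,465
Tax = $1,021,465 × 0.0037 = $3,779.4205

$3,779.42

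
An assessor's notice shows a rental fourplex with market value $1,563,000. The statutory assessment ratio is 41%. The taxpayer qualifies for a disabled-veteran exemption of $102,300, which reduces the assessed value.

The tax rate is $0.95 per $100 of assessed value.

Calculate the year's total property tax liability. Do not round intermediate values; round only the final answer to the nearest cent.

$5,116.04

Assessed value = $1,563,000 × 0.41 = $640,830
Taxable value = $640,830 − $102,300 = $538,530
Tax = $538,530 × 0.0095 = $5,116.035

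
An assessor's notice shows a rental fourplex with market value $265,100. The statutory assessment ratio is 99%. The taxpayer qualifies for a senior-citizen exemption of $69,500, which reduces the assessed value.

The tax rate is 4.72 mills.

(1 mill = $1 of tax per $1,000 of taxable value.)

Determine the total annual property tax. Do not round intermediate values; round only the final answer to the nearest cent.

Assessed value = $265,100 × 0.99 = $262,449
Taxable value = $262,449 − $69,500 = $192,949
Tax = $192,949 × 0.00472 = $910.71928

$910.72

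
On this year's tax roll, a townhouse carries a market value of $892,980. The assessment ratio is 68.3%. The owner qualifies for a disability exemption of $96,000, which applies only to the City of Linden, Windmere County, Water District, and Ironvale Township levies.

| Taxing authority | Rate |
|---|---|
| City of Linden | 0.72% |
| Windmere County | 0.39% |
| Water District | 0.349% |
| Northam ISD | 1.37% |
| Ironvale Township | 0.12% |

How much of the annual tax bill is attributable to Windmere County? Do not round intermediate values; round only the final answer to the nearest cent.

Assessed value = $892,980 × 0.683 = $609,905.34
Windmere County taxable value = $609,905.34 − $96,000 = $513,905.34
Windmere County levy = $513,905.34 × 0.0039 = $2,004.230826

$2,004.23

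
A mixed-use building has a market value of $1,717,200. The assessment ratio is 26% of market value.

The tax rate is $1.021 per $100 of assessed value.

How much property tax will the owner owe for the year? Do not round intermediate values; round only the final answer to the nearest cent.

Assessed value = $1,717,200 × 0.26 = $446,472
Tax = $446,472 × 0.01021 = $4,558.47912

$4,558.48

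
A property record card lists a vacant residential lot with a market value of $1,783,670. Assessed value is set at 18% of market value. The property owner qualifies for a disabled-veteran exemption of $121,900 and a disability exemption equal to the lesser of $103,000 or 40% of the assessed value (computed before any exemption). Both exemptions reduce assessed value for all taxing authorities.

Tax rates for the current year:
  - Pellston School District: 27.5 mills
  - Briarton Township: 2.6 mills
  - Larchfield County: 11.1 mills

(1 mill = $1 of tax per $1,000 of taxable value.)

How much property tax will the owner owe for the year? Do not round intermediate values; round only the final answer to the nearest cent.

$3,961.82

Assessed value = $1,783,670 × 0.18 = $321,060.6
Disability exemption = min($103,000, 40% × $321,060.6) = min($103,000, $128,424.24) = $103,000 (dollar cap binds)
Taxable value = $321,060.6 − $121,900 − $103,000 = $96,160.6
Pellston School District: $96,160.6 × 0.0275 = $2,644.4165
Briarton Township: $96,160.6 × 0.0026 = $250.01756
Larchfield County: $96,160.6 × 0.0111 = $1,067.38266
Total = $3,961.81672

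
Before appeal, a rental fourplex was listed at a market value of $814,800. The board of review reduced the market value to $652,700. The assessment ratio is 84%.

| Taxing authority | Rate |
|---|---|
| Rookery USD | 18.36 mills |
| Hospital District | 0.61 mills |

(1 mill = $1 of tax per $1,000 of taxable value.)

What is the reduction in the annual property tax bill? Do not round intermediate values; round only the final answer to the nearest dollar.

$2,583

Old assessed value = $814,800 × 0.84 = $684,432
New assessed value = $652,700 × 0.84 = $548,268
Combined rate = 0.01836 + 0.00061 = 0.01897
Old tax = $684,432 × 0.01897 = $12,983.67504
New tax = $548,268 × 0.01897 = $10,400.64396
Reduction = $12,983.67504 − $10,400.64396 = $2,583.03108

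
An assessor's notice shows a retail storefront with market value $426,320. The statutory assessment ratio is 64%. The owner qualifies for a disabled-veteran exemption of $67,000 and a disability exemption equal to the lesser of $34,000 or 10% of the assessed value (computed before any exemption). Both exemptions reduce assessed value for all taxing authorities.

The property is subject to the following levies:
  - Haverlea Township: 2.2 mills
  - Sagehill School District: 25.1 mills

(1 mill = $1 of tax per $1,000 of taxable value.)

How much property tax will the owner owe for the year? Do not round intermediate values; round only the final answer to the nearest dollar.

$4,875

Assessed value = $426,320 × 0.64 = $272,844.8
Disability exemption = min($34,000, 10% × $272,844.8) = min($34,000, $27,284.48) = $27,284.48 (percentage binds)
Taxable value = $272,844.8 − $67,000 − $27,284.48 = $178,560.32
Haverlea Township: $178,560.32 × 0.0022 = $392.832704
Sagehill School District: $178,560.32 × 0.0251 = $4,481.864032
Total = $4,874.696736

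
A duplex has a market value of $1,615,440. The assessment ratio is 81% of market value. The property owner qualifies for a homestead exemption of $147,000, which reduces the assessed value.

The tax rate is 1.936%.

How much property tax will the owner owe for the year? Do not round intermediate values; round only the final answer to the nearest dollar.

Assessed value = $1,615,440 × 0.81 = $1,308,506.4
Taxable value = $1,308,506.4 − $147,000 = $1,161,506.4
Tax = $1,161,506.4 × 0.01936 = $22,486.763904

$22,487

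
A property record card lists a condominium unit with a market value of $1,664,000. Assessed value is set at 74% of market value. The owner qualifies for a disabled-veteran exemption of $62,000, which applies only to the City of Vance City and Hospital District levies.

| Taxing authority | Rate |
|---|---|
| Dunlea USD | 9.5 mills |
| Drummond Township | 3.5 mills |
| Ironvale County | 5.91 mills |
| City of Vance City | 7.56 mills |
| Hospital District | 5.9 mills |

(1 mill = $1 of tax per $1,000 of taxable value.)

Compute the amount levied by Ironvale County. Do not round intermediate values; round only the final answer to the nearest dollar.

$7,277

Assessed value = $1,664,000 × 0.74 = $1,231,360
Ironvale County taxable value = $1,231,360 (exemption does not apply)
Ironvale County levy = $1,231,360 × 0.00591 = $7,277.3376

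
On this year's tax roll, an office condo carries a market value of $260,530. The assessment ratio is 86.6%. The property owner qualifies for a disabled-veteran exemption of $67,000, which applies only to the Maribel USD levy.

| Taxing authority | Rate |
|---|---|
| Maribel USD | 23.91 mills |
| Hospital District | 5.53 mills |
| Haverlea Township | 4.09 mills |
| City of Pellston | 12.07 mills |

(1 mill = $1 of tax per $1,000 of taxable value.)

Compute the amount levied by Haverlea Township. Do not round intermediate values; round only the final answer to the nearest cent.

$922.78

Assessed value = $260,530 × 0.866 = $225,618.98
Haverlea Township taxable value = $225,618.98 (exemption does not apply)
Haverlea Township levy = $225,618.98 × 0.00409 = $922.7816282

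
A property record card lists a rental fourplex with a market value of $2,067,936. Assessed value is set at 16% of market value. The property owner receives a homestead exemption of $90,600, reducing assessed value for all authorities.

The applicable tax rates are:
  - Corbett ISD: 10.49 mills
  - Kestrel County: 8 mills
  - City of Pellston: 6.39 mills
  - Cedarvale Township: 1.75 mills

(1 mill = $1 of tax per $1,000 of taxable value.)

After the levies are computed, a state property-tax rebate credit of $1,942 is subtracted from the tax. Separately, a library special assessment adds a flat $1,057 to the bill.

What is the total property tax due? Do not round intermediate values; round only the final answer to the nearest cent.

$5,513.38

Assessed value = $2,067,936 × 0.16 = $330,869.76
Taxable value = $330,869.76 − $90,600 = $240,269.76
Corbett ISD: $240,269.76 × 0.01049 = $2,520.4297824
Kestrel County: $240,269.76 × 0.008 = $1,922.15808
City of Pellston: $240,269.76 × 0.00639 = $1,535.3237664
Cedarvale Township: $240,269.76 × 0.00175 = $420.47208
Levies subtotal = $6,398.3837088
After credit = $6,398.3837088 − $1,942 = $4,456.3837088
Total = $4,456.3837088 + $1,057 = $5,513.3837088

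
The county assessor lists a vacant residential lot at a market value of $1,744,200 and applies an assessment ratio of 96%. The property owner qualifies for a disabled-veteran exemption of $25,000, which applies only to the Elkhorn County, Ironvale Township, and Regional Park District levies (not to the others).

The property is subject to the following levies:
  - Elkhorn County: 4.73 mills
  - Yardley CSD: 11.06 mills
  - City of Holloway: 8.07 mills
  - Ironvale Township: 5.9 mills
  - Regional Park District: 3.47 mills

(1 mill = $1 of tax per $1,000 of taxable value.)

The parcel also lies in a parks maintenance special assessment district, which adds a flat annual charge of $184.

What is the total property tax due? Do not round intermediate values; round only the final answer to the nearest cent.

$55,472.88

Assessed value = $1,744,200 × 0.96 = $1,674,432
Elkhorn County: ($1,674,432 − $25,000) × 0.00473 = $1,649,432 × 0.00473 = $7,801.81336
Yardley CSD: $1,674,432 × 0.01106 = $18,519.21792
City of Holloway: $1,674,432 × 0.00807 = $13,512.66624
Ironvale Township: ($1,674,432 − $25,000) × 0.0059 = $1,649,432 × 0.0059 = $9,731.6488
Regional Park District: ($1,674,432 − $25,000) × 0.00347 = $1,649,432 × 0.00347 = $5,723.52904
Levies subtotal = $55,288.87536
Total = $55,288.87536 + $184 = $55,472.87536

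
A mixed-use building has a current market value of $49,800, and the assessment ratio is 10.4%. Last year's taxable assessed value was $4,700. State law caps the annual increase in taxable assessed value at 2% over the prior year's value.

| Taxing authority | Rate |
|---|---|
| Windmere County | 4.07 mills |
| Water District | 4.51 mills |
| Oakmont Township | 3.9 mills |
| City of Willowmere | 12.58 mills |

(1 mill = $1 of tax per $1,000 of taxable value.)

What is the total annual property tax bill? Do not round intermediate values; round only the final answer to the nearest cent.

$120.14

Uncapped assessed value = $49,800 × 0.104 = $5,179.2
Cap limit = $4,700 × 1.02 = $4,794
Taxable assessed value = min($5,179.2, $4,794) = $4,794 (cap binds)
Windmere County: $4,794 × 0.00407 = $19.51158
Water District: $4,794 × 0.00451 = $21.62094
Oakmont Township: $4,794 × 0.0039 = $18.6966
City of Willowmere: $4,794 × 0.01258 = $60.30852
Total = $120.13764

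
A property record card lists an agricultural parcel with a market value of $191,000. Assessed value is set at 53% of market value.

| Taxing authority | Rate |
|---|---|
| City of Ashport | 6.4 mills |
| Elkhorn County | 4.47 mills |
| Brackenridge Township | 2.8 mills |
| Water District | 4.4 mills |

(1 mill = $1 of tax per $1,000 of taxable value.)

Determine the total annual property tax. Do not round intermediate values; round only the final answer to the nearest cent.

$1,829.23

Assessed value = $191,000 × 0.53 = $101,230
City of Ashport: $101,230 × 0.0064 = $647.872
Elkhorn County: $101,230 × 0.00447 = $452.4981
Brackenridge Township: $101,230 × 0.0028 = $283.444
Water District: $101,230 × 0.0044 = $445.412
Total = $647.872 + $452.4981 + $283.444 + $445.412 = $1,829.2261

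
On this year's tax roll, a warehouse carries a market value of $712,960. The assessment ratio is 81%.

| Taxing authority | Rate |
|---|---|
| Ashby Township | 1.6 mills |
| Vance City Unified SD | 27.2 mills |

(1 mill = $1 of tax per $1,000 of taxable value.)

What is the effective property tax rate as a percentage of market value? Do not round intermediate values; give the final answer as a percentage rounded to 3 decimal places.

2.333%

Assessed value = $712,960 × 0.81 = $577,497.6
Ashby Township: $577,497.6 × 0.0016 = $923.99616
Vance City Unified SD: $577,497.6 × 0.0272 = $15,707.93472
Total tax = $16,631.93088
Effective rate = $16,631.93088 ÷ $712,960 = 2.333% of market value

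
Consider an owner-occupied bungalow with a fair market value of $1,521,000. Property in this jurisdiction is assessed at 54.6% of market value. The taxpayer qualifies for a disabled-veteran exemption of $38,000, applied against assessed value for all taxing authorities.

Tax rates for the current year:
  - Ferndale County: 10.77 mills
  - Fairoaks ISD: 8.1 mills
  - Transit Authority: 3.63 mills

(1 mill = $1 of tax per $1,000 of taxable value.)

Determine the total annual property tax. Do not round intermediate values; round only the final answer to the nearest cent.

Assessed value = $1,521,000 × 0.546 = $830,466
Taxable value = $830,466 − $38,000 = $792,466
Ferndale County: $792,466 × 0.01077 = $8,534.85882
Fairoaks ISD: $792,466 × 0.0081 = $6,418.9746
Transit Authority: $792,466 × 0.00363 = $2,876.65158
Total = $8,534.85882 + $6,418.9746 + $2,876.65158 = $17,830.485

$17,830.49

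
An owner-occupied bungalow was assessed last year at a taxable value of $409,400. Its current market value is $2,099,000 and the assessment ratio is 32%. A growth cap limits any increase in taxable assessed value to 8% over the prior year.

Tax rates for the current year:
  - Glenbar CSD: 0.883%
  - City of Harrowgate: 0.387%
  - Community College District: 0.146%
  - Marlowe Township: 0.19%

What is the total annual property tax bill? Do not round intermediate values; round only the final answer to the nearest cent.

$7,100.96

Uncapped assessed value = $2,099,000 × 0.32 = $671,680
Cap limit = $409,400 × 1.08 = $442,152
Taxable assessed value = min($671,680, $442,152) = $442,152 (cap binds)
Glenbar CSD: $442,152 × 0.00883 = $3,904.20216
City of Harrowgate: $442,152 × 0.00387 = $1,711.12824
Community College District: $442,152 × 0.00146 = $645.54192
Marlowe Township: $442,152 × 0.0019 = $840.0888
Total = $7,100.96112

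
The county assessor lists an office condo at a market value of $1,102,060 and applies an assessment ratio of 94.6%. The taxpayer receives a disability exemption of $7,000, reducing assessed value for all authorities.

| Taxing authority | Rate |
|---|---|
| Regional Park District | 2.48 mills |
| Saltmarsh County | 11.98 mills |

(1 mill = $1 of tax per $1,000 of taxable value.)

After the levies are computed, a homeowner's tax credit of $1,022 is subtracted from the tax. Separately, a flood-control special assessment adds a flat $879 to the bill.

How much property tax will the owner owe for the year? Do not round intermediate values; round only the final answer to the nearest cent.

Assessed value = $1,102,060 × 0.946 = $1,042,548.76
Taxable value = $1,042,548.76 − $7,000 = $1,035,548.76
Regional Park District: $1,035,548.76 × 0.00248 = $2,568.1609248
Saltmarsh County: $1,035,548.76 × 0.01198 = $12,405.8741448
Levies subtotal = $14,974.0350696
After credit = $14,974.0350696 − $1,022 = $13,952.0350696
Total = $13,952.0350696 + $879 = $14,831.0350696

$14,831.04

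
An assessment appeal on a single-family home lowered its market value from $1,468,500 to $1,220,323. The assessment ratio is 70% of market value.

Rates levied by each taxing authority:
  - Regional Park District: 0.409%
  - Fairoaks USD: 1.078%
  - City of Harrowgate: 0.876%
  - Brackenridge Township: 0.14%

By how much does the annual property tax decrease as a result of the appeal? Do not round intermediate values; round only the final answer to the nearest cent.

Old assessed value = $1,468,500 × 0.7 = $1,027,950
New assessed value = $1,220,323 × 0.7 = $854,226.1
Combined rate = 0.00409 + 0.01078 + 0.00876 + 0.0014 = 0.02503
Old tax = $1,027,950 × 0.02503 = $25,729.5885
New tax = $854,226.1 × 0.02503 = $21,381.279283
Reduction = $25,729.5885 − $21,381.279283 = $4,348.309217

$4,348.31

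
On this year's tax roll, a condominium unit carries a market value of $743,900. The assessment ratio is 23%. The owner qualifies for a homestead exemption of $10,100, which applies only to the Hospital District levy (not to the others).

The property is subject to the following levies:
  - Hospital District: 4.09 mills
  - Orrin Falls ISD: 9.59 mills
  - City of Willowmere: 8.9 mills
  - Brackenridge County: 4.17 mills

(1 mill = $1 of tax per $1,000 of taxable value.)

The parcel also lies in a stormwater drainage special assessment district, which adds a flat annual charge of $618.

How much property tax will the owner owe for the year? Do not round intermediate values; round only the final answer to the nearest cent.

Assessed value = $743,900 × 0.23 = $171,097
Hospital District: ($171,097 − $10,100) × 0.00409 = $160,997 × 0.00409 = $658.47773
Orrin Falls ISD: $171,097 × 0.00959 = $1,640.82023
City of Willowmere: $171,097 × 0.0089 = $1,522.7633
Brackenridge County: $171,097 × 0.00417 = $713.47449
Levies subtotal = $4,535.53575
Total = $4,535.53575 + $618 = $5,153.53575

$5,153.54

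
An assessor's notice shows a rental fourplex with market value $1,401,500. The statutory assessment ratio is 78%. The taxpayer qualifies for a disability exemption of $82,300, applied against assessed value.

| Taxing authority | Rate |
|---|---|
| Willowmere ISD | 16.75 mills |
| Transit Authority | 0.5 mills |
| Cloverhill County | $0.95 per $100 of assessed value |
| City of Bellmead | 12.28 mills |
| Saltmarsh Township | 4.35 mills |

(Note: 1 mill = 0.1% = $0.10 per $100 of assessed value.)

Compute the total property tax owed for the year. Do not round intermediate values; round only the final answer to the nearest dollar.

$43,852

Assessed value = $1,401,500 × 0.78 = $1,093,170
Taxable value = $1,093,170 − $82,300 = $1,010,870
Willowmere ISD: $1,010,870 × 0.01675 = $16,932.0725
Transit Authority: $1,010,870 × 0.0005 = $505.435
Cloverhill County: $1,010,870 × 0.0095 = $9,603.265
City of Bellmead: $1,010,870 × 0.01228 = $12,413.4836
Saltmarsh Township: $1,010,870 × 0.00435 = $4,397.2845
Total = $43,851.5406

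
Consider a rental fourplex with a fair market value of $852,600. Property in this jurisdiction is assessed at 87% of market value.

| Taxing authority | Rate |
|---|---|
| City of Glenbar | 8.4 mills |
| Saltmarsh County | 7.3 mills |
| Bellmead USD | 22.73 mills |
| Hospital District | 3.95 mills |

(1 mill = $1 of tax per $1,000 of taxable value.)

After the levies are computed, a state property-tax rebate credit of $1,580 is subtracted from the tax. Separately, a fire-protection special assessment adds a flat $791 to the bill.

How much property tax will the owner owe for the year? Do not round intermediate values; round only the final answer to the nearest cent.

Assessed value = $852,600 × 0.87 = $741,762
City of Glenbar: $741,762 × 0.0084 = $6,230.8008
Saltmarsh County: $741,762 × 0.0073 = $5,414.8626
Bellmead USD: $741,762 × 0.02273 = $16,860.25026
Hospital District: $741,762 × 0.00395 = $2,929.9599
Levies subtotal = $31,435.87356
After credit = $31,435.87356 − $1,580 = $29,855.87356
Total = $29,855.87356 + $791 = $30,646.87356

$30,646.87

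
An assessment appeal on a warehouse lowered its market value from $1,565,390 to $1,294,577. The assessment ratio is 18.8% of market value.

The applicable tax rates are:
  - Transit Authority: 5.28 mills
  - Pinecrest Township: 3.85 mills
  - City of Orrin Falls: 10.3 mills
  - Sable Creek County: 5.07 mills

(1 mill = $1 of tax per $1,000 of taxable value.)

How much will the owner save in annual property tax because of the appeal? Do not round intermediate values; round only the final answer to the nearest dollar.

Old assessed value = $1,565,390 × 0.188 = $294,293.32
New assessed value = $1,294,577 × 0.188 = $243,380.476
Combined rate = 0.00528 + 0.00385 + 0.0103 + 0.00507 = 0.0245
Old tax = $294,293.32 × 0.0245 = $7,210.18634
New tax = $243,380.476 × 0.0245 = $5,962.821662
Reduction = $7,210.18634 − $5,962.821662 = $1,247.364678

$1,247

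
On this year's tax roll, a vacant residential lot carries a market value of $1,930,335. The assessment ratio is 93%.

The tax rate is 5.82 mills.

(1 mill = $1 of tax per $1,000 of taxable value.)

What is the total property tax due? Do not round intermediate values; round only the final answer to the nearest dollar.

Assessed value = $1,930,335 × 0.93 = $1,795,211.55
Tax = $1,795,211.55 × 0.00582 = $10,448.131221

$10,448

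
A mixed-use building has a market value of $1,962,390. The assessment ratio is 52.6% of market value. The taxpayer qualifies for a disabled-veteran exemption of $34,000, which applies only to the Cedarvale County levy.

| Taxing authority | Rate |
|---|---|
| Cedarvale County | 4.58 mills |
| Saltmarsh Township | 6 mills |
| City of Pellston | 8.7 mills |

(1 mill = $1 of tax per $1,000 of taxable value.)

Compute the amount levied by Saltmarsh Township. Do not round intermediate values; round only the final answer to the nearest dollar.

Assessed value = $1,962,390 × 0.526 = $1,032,217.14
Saltmarsh Township taxable value = $1,032,217.14 (exemption does not apply)
Saltmarsh Township levy = $1,032,217.14 × 0.006 = $6,193.30284

$6,193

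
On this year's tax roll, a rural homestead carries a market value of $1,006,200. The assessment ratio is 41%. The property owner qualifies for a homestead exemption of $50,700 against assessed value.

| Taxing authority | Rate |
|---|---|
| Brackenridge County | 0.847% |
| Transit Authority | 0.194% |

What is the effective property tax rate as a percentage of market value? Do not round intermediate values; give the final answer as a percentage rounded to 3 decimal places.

0.374%

Assessed value = $1,006,200 × 0.41 = $412,542
Taxable value = $412,542 − $50,700 = $361,842
Brackenridge County: $361,842 × 0.00847 = $3,064.80174
Transit Authority: $361,842 × 0.00194 = $701.97348
Total tax = $3,766.77522
Effective rate = $3,766.77522 ÷ $1,006,200 = 0.374% of market value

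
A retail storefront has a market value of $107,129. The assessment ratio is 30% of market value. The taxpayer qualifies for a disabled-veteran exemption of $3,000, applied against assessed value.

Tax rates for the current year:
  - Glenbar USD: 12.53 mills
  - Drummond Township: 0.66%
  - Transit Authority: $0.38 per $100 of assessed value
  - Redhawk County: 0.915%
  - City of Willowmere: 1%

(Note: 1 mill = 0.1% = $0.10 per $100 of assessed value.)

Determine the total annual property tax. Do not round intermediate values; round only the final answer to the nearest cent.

$1,226.16

Assessed value = $107,129 × 0.3 = $32,138.7
Taxable value = $32,138.7 − $3,000 = $29,138.7
Glenbar USD: $29,138.7 × 0.01253 = $365.107911
Drummond Township: $29,138.7 × 0.0066 = $192.31542
Transit Authority: $29,138.7 × 0.0038 = $110.72706
Redhawk County: $29,138.7 × 0.00915 = $266.619105
City of Willowmere: $29,138.7 × 0.01 = $291.387
Total = $1,226.156496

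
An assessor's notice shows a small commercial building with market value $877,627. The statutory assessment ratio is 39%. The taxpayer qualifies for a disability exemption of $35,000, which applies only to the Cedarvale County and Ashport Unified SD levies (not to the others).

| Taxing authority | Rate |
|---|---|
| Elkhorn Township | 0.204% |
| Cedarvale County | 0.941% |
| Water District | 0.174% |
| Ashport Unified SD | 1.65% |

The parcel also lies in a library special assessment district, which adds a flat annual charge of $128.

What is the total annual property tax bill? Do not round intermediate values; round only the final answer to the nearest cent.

Assessed value = $877,627 × 0.39 = $342,274.53
Elkhorn Township: $342,274.53 × 0.00204 = $698.2400412
Cedarvale County: ($342,274.53 − $35,000) × 0.00941 = $307,274.53 × 0.00941 = $2,891.4533273
Water District: $342,274.53 × 0.00174 = $595.5576822
Ashport Unified SD: ($342,274.53 − $35,000) × 0.0165 = $307,274.53 × 0.0165 = $5,070.029745
Levies subtotal = $9,255.2807957
Total = $9,255.2807957 + $128 = $9,383.2807957

$9,383.28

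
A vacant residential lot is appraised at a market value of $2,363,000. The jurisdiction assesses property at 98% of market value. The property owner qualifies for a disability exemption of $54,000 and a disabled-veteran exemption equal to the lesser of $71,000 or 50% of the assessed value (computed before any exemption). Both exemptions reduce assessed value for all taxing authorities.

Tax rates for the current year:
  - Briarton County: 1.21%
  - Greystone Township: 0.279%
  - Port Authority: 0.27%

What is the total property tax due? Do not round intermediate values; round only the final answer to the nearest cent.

Assessed value = $2,363,000 × 0.98 = $2,315,740
Disabled-veteran exemption = min($71,000, 50% × $2,315,740) = min($71,000, $1,157,870) = $71,000 (dollar cap binds)
Taxable value = $2,315,740 − $54,000 − $71,000 = $2,190,740
Briarton County: $2,190,740 × 0.0121 = $26,507.954
Greystone Township: $2,190,740 × 0.00279 = $6,112.1646
Port Authority: $2,190,740 × 0.0027 = $5,914.998
Total = $38,535.1166

$38,535.12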